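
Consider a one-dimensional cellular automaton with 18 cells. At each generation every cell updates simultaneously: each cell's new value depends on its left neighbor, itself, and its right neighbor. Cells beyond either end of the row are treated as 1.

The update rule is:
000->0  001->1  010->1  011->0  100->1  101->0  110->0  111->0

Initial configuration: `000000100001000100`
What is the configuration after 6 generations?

generation 1: 100001110011101111
generation 2: 010010001100000000
generation 3: 011111010010000001
generation 4: 000000011111000010
generation 5: 100000100000100110
generation 6: 010001110001111000

010001110001111000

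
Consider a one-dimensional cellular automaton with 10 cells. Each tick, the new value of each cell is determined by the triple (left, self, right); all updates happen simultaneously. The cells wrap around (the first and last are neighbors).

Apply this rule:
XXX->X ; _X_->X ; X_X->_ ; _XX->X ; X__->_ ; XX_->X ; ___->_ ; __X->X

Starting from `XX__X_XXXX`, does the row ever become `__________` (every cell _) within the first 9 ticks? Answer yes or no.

XX_XX_XXXX
XX_XX_XXXX  (fixed point — unchanged through tick 9)
tick 9 is XX_XX_XXXX, still not uniform _

no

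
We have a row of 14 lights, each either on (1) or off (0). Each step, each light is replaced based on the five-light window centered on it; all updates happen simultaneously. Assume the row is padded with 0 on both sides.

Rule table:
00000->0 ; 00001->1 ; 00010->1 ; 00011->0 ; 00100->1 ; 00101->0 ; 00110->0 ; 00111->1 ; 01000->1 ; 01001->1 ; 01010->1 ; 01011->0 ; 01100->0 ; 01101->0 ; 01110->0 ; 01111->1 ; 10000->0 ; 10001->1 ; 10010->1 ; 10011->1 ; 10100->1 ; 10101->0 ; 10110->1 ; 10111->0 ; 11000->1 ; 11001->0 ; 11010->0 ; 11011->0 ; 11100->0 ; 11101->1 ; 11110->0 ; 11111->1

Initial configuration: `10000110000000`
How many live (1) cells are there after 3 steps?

step 1: 11010001000000
step 2: 00011111100000
step 3: 01011110010000
count of 1: 6

6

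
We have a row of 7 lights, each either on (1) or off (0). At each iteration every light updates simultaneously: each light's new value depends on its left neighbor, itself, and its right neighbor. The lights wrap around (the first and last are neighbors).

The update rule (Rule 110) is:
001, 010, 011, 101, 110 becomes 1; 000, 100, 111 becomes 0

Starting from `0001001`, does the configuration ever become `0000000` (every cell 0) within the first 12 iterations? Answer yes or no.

no

0011011
0111111
1100001
0100011
1100111
0101100
1111100
1000101
1001111
1011000
1111001
0001011
iteration 12 is 0001011, still not uniform 0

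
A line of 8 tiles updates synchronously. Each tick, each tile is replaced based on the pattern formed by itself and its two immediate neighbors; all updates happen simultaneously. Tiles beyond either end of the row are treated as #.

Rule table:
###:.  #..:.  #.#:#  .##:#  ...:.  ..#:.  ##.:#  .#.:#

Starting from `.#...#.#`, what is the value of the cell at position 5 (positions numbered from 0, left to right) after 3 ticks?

tick 1: ##...###
tick 2: .#...#..
tick 3: ##...#..
position 5 holds #

#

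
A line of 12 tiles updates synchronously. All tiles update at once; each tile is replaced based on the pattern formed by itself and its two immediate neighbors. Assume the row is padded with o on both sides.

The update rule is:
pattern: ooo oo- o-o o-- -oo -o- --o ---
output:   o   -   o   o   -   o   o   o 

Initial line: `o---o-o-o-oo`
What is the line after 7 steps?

step 1: -ooooooooo-o
step 2: o-ooooooo-o-
step 3: -o-ooooo-ooo
step 4: ooo-ooo-o-oo
step 5: oo-o-o-ooo-o
step 6: o-ooooo-o-o-
step 7: -o-ooo-ooooo

-o-ooo-ooooo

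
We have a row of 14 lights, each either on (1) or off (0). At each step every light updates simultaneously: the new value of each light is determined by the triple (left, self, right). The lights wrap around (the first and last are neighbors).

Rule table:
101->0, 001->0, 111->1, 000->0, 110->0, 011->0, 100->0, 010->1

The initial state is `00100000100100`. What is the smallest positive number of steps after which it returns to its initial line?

00100000100100

1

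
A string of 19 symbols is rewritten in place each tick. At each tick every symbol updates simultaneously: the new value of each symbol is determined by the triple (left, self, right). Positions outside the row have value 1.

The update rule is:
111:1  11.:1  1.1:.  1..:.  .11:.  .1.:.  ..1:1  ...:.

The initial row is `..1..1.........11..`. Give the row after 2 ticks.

.1..1.........1.1.1
...1.........1.....

...1.........1.....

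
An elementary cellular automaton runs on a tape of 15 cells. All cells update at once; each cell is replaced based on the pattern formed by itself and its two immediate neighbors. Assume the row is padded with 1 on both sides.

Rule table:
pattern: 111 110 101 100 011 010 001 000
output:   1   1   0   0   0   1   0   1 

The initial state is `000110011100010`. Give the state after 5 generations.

010010100101010

generation 1: 010010001101010
generation 2: 010010100101010
generation 3: 010010100101010  (fixed point — unchanged through generation 5)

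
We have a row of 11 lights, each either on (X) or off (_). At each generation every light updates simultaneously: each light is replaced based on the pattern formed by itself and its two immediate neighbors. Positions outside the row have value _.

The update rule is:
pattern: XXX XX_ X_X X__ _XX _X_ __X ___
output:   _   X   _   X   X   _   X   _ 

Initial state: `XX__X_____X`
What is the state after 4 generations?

XXX_XXX____

generation 1: XXXX_X___X_
generation 2: X__X__X_X_X
generation 3: _XX_XX_____
generation 4: XXX_XXX____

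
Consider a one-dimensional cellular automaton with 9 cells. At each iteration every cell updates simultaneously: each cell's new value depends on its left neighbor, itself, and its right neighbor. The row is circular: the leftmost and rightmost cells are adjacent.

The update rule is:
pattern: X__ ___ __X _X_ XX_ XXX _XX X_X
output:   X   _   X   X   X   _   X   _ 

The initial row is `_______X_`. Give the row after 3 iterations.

iteration 1: ______XXX
iteration 2: X____XX_X
iteration 3: XX__XXX_X

XX__XXX_X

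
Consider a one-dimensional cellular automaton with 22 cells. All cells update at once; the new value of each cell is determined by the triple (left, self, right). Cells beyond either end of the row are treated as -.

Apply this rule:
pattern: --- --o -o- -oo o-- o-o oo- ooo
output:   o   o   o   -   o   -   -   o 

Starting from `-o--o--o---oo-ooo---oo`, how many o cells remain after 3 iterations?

14

iteration 1: ooooooooooo----o-ooo--
iteration 2: -ooooooooo-ooooo--o-oo
iteration 3: o-ooooooo---ooo-ooo---
count of o: 14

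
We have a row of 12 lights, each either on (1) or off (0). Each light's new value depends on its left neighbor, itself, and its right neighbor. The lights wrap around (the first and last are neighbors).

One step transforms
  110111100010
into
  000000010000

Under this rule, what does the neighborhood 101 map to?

0

At position 2 the neighborhood is 101; the next row has 0 there.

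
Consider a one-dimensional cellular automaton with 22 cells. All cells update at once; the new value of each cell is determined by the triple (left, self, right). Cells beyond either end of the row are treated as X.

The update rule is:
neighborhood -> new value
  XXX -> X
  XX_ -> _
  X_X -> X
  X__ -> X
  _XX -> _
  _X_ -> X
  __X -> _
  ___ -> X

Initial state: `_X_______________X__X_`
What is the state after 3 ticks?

tick 1: XXXXXXXXXXXXXXXX_XX_XX
tick 2: XXXXXXXXXXXXXXX_X__X_X
tick 3: XXXXXXXXXXXXXX_XXX_XX_

XXXXXXXXXXXXXX_XXX_XX_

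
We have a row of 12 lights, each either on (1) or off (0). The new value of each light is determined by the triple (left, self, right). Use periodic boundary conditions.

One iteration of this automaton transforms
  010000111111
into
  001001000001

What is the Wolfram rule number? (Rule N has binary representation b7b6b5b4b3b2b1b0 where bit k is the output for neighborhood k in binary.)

position 7: 111 → 0  (bit 7 = 0)
position 11: 110 → 1  (bit 6 = 1)
position 0: 101 → 0  (bit 5 = 0)
position 2: 100 → 1  (bit 4 = 1)
position 6: 011 → 0  (bit 3 = 0)
position 1: 010 → 0  (bit 2 = 0)
position 5: 001 → 1  (bit 1 = 1)
position 3: 000 → 0  (bit 0 = 0)
bits b7..b0 = 01010010 = 82

82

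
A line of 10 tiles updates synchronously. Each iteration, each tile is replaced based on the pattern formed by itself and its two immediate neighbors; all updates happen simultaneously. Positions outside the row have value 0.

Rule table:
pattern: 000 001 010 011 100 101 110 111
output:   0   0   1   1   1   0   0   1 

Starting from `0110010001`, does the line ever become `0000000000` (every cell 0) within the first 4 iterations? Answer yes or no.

0101011001
0101010101
0101010101  (fixed point — unchanged through iteration 4)
iteration 4 is 0101010101, still not uniform 0

no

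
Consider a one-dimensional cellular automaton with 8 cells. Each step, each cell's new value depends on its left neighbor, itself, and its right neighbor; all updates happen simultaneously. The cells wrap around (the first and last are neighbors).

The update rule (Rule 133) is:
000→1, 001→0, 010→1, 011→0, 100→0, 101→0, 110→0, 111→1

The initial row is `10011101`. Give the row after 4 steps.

00001000
11101011
11001001
10001000

10001000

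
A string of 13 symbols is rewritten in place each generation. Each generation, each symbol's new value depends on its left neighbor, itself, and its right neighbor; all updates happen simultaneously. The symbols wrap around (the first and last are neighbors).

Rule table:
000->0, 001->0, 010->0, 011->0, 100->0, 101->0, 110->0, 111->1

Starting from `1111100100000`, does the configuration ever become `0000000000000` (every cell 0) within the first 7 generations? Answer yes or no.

yes

0111000000000
0010000000000
0000000000000
all cells are 0 at generation 3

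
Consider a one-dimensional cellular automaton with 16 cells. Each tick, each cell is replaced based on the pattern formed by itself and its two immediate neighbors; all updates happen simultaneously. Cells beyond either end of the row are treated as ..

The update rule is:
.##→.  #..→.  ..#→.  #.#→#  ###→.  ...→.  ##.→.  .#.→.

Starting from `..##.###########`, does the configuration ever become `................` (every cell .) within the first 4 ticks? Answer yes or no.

....#...........
................
all cells are . at tick 2

yes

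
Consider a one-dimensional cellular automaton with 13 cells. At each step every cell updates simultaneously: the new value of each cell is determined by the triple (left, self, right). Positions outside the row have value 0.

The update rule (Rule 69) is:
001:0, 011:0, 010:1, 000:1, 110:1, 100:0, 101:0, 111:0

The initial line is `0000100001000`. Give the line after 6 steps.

1010100101001

step 1: 1110101101011
step 2: 0010100101001
step 3: 1010100101001
step 4: 1010100101001  (fixed point — unchanged through step 6)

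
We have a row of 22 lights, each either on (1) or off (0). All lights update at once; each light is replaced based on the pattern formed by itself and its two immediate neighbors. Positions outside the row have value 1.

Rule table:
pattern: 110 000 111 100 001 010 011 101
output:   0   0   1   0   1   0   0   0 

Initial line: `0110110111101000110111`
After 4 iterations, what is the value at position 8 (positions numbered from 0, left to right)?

0

0000000011000001000011
0000000100000010000101
0000001000000100001000
0000010000001000010001
position 8 holds 0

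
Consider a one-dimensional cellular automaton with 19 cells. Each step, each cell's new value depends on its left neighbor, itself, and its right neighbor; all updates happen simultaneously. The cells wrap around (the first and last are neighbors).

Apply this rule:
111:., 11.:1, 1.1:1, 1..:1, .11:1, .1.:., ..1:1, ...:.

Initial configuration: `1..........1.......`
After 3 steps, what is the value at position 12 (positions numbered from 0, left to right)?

1

.1........1.1.....1
1.1......1.1.1...1.
.1.1....1.1.1.1.1.1
position 12 holds 1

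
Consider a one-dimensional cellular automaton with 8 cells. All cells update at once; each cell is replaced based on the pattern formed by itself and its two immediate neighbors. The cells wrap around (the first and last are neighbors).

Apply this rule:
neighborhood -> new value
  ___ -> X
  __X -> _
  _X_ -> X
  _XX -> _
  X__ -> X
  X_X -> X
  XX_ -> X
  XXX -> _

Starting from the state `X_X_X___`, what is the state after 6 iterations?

__XX____

XXXXXXX_
______XX
XXXXX__X
____XX__
XXX__XXX
__XX____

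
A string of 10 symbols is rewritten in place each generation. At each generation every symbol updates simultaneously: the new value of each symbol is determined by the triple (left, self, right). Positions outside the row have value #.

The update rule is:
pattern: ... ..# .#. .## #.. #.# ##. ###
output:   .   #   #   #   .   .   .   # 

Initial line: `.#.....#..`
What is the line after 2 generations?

.#...##..#

generation 1: .#....##.#
generation 2: .#...##..#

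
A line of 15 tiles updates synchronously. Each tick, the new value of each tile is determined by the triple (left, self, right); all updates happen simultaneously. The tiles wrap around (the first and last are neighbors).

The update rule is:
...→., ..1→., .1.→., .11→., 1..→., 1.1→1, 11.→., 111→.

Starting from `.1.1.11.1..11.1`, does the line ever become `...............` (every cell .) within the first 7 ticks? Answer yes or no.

1.1.1..1.....1.
.1.1..........1
1.1............
.1.............
...............
all cells are . at tick 5

yes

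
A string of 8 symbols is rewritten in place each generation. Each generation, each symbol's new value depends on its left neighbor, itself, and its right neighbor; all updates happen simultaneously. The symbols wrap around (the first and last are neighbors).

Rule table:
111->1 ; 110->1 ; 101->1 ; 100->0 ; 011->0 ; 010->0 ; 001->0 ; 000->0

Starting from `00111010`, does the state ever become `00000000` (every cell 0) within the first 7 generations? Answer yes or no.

00011100
00001100
00000100
00000000
all cells are 0 at generation 4

yes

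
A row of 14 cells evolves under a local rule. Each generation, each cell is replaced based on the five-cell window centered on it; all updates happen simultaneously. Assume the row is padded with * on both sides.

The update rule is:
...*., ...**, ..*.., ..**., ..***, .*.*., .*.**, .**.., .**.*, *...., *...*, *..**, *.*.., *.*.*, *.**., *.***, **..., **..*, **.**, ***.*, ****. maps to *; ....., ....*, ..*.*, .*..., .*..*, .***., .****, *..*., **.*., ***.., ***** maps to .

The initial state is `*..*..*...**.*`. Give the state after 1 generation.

.*.*..*.******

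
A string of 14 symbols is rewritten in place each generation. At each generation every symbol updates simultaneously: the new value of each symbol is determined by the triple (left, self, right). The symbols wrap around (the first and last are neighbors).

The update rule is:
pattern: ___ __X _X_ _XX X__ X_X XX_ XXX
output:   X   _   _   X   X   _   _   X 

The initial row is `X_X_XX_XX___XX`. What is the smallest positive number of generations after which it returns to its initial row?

14

____X__X_XX_XX
XXX__X___X__X_
XX_X__XX__X___
X___X_X_X__XX_
_XX______X_X__
_X_XXXXX____XX
___XXXX_XXX_X_
XX_XXX__XX___X
X__XX_X_X_XX_X
_X_X______X__X
____XXXXX__X__
XXX_XXXX_X__XX
XX__XXX___X_XX
X_X_XX_XX___XX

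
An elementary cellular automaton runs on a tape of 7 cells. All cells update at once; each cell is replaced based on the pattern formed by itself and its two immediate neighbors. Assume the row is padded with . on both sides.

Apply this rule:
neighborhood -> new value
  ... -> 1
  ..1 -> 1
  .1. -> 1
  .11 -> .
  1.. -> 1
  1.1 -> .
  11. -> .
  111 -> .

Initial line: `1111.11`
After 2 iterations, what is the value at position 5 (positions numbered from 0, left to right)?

iteration 1: .......
iteration 2: 1111111
position 5 holds 1

1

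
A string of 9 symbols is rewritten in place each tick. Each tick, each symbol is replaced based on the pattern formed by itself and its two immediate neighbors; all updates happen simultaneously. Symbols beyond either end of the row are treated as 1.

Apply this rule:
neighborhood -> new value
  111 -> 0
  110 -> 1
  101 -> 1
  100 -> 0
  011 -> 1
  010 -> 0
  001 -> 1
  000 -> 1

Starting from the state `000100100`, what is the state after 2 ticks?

111010011

tick 1: 011001001
tick 2: 111010011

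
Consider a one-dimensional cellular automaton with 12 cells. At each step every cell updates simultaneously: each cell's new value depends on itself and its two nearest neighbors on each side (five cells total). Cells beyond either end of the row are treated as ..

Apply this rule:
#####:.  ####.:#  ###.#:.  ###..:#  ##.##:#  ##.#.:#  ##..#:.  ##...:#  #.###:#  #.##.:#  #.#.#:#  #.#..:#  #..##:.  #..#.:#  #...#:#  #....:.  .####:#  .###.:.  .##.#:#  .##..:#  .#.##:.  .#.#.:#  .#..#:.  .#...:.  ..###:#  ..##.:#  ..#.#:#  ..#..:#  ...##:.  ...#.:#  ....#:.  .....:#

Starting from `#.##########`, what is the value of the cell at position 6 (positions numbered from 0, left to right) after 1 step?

step 1: #.##......##
position 6 holds .

.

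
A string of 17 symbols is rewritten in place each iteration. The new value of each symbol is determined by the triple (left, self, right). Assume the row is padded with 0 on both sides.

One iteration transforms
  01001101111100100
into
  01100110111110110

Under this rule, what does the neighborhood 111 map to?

At position 8 the neighborhood is 111; the next row has 1 there.

1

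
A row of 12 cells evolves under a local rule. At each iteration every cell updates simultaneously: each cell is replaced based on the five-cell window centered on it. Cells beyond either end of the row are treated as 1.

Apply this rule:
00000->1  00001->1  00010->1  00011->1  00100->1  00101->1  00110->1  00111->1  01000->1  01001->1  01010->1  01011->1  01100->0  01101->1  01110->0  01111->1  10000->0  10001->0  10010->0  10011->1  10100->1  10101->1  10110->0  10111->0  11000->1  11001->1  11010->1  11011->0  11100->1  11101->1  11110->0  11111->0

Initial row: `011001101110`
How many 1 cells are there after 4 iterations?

iteration 1: 000111100010
iteration 2: 101110110111
iteration 3: 100010010010
iteration 4: 110111011011
count of 1: 9

9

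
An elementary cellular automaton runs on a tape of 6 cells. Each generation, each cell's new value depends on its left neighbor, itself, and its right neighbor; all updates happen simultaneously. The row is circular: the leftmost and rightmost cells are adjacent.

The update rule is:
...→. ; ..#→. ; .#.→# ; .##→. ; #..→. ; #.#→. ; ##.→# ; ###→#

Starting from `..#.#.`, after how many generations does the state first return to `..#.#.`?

generation 1: ..#.#.

1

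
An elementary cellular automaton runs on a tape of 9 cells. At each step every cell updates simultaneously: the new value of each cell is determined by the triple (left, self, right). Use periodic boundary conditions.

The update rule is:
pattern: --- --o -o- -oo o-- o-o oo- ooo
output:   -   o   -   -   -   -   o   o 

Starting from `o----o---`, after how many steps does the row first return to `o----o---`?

9

----o---o
---o---o-
--o---o--
-o---o---
o---o----
---o----o
--o----o-
-o----o--
o----o---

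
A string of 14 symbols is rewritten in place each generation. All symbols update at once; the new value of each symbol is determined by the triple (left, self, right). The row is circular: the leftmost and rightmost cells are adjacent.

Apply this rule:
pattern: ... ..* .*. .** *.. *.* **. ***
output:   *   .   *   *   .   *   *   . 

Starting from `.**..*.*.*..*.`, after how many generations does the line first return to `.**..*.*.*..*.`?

3

.**..*****..*.
.**..*...*..*.
.**..*.*.*..*.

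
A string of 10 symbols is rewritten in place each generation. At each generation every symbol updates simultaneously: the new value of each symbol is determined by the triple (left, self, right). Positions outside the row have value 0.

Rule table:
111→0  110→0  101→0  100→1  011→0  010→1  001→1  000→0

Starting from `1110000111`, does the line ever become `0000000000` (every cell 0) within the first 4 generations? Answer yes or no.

no

0001001000
0011111100
0100000010
1110000111
generation 4 is 1110000111, still not uniform 0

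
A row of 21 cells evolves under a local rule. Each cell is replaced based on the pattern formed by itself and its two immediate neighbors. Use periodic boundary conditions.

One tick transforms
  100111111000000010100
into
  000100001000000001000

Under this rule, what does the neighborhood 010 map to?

At position 0 the neighborhood is 010; the next row has 0 there.

0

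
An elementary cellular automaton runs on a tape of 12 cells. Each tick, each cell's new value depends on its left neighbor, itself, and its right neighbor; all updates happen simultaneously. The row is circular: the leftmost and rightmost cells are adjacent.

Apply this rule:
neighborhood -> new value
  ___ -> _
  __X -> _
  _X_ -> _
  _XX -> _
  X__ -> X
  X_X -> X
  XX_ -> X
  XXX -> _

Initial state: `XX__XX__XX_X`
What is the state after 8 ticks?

_XX__XX__XX_
__XX__XX__XX
X__XX__XX__X
XX__XX__XX__
_XX__XX__XX_  (repeats tick 1; period 4)
tick 8: XX__XX__XX__

XX__XX__XX__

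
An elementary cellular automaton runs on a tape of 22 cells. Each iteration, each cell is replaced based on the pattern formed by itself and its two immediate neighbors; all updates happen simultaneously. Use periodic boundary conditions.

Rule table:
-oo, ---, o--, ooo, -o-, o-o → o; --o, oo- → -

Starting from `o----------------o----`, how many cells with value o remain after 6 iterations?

20

iteration 1: oooooooooooooooo-oooo-
iteration 2: ooooooooooooooo-oooo-o
iteration 3: oooooooooooooo-oooo-oo
iteration 4: ooooooooooooo-oooo-ooo
iteration 5: oooooooooooo-oooo-oooo
iteration 6: ooooooooooo-oooo-ooooo
count of o: 20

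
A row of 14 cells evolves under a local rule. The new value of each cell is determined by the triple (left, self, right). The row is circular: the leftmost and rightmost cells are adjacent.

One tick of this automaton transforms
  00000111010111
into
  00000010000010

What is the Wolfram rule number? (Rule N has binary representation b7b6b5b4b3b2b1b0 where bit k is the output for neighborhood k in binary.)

128

position 6: 111 → 1  (bit 7 = 1)
position 7: 110 → 0  (bit 6 = 0)
position 8: 101 → 0  (bit 5 = 0)
position 0: 100 → 0  (bit 4 = 0)
position 5: 011 → 0  (bit 3 = 0)
position 9: 010 → 0  (bit 2 = 0)
position 4: 001 → 0  (bit 1 = 0)
position 1: 000 → 0  (bit 0 = 0)
bits b7..b0 = 10000000 = 128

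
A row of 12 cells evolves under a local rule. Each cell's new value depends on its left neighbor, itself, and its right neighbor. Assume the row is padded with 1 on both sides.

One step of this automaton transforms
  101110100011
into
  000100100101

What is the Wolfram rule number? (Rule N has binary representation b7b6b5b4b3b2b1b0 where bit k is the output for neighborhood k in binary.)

134

position 3: 111 → 1  (bit 7 = 1)
position 0: 110 → 0  (bit 6 = 0)
position 1: 101 → 0  (bit 5 = 0)
position 7: 100 → 0  (bit 4 = 0)
position 2: 011 → 0  (bit 3 = 0)
position 6: 010 → 1  (bit 2 = 1)
position 9: 001 → 1  (bit 1 = 1)
position 8: 000 → 0  (bit 0 = 0)
bits b7..b0 = 10000110 = 134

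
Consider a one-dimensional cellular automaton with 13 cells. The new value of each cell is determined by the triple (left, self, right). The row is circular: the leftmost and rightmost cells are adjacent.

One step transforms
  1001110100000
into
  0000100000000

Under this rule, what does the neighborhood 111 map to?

1

At position 4 the neighborhood is 111; the next row has 1 there.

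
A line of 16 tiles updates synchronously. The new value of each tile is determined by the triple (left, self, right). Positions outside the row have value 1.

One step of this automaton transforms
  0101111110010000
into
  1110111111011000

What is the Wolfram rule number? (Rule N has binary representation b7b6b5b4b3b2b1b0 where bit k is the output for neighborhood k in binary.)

position 4: 111 → 1  (bit 7 = 1)
position 8: 110 → 1  (bit 6 = 1)
position 0: 101 → 1  (bit 5 = 1)
position 9: 100 → 1  (bit 4 = 1)
position 3: 011 → 0  (bit 3 = 0)
position 1: 010 → 1  (bit 2 = 1)
position 10: 001 → 0  (bit 1 = 0)
position 13: 000 → 0  (bit 0 = 0)
bits b7..b0 = 11110100 = 244

244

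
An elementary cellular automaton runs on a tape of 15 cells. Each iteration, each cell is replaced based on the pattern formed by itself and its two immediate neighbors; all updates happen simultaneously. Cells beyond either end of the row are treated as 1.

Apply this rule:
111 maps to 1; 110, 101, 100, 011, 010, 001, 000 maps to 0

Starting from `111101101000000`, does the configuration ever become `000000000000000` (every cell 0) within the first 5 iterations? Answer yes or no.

111000000000000
110000000000000
100000000000000
000000000000000
all cells are 0 at iteration 4

yes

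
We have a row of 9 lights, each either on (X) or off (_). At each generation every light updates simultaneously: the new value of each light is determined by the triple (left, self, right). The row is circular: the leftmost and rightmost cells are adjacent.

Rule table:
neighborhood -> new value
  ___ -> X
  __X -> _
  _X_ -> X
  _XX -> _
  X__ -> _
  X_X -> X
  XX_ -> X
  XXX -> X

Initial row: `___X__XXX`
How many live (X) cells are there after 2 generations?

6

_X_X___XX
XXXX_X__X
count of X: 6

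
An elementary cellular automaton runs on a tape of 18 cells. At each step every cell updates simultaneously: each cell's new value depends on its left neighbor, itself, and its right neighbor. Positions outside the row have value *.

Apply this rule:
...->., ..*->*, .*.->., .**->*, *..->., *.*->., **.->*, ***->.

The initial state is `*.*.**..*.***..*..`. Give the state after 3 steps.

*...**.*..*.*.*..*
*..***...*......**
*.**.*..*......**.

*.**.*..*......**.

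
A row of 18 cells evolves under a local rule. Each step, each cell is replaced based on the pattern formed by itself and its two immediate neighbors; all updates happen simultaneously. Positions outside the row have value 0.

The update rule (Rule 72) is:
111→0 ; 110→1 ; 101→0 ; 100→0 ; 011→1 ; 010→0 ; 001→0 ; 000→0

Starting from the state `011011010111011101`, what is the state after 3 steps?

011011000000000000

011011000101010100
011011000000000000
011011000000000000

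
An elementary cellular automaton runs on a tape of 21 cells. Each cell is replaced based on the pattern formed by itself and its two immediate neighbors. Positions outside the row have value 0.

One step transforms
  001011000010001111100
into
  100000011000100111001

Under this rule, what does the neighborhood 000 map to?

1

At position 0 the neighborhood is 000; the next row has 1 there.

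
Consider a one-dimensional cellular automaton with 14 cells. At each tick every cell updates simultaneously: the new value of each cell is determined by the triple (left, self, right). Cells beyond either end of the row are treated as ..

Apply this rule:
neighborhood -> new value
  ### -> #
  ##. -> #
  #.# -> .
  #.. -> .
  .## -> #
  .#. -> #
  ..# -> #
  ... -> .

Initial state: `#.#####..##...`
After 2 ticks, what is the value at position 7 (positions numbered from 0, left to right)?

.

#.#####.###...
#.#####.###...
position 7 holds .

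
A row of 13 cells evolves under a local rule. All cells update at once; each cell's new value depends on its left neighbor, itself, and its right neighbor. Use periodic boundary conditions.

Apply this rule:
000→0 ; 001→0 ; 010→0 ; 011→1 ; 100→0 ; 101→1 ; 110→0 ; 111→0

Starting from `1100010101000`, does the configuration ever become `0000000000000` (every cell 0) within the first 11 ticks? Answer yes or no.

yes

1000001010000
0000000100000
0000000000000
all cells are 0 at tick 3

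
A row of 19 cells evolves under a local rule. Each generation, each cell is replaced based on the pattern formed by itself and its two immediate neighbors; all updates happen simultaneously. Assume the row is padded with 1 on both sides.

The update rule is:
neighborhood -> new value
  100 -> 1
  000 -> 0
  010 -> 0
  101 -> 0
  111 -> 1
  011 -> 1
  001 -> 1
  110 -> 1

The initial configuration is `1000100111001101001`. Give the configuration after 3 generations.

1101011111111100111
1100011111111111111
1110111111111111111

1110111111111111111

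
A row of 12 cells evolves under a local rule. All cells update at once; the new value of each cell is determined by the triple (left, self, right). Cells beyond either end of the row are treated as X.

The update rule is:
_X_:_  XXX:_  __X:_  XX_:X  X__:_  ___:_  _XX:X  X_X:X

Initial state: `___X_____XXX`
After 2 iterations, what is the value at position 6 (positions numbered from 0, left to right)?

_

_________X__
____________
position 6 holds _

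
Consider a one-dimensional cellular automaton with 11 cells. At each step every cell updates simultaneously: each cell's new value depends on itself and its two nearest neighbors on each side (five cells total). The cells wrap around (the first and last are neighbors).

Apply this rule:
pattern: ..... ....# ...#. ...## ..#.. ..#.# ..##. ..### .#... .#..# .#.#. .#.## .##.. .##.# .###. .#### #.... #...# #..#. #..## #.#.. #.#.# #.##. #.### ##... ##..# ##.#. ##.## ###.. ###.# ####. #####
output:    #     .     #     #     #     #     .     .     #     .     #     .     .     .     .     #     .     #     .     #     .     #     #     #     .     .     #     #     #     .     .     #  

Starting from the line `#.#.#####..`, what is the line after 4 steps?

###.###.#..
...##..#..#
###....#..#
#.#...##.#.

#.#...##.#.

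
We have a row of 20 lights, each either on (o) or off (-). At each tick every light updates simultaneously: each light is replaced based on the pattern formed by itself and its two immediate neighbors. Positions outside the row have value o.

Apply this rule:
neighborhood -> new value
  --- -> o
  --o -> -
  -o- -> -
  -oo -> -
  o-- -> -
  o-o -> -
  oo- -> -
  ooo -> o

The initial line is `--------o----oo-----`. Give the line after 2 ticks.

--oooo--o----oo--o--

-oooooo---oo----ooo-
--oooo--o----oo--o--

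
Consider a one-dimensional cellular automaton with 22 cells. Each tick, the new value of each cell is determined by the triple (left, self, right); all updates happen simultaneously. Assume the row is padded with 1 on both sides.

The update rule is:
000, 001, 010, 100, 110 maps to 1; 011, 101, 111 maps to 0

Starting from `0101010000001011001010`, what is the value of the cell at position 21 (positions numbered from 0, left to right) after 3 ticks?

0

tick 1: 0101011111111001111010
tick 2: 0101000000001110001010
tick 3: 0101111111110011111010
position 21 holds 0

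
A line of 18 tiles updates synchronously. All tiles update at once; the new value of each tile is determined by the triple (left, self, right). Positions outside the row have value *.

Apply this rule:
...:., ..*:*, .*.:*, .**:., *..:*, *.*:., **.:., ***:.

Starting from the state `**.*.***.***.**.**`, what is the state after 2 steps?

*.***............*

...*..............
*.***............*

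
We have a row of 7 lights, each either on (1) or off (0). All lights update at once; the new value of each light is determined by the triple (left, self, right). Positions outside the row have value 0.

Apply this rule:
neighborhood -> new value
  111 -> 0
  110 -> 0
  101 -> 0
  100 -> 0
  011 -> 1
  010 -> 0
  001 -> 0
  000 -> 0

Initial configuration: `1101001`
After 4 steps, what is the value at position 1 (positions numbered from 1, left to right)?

0

1000000
0000000
0000000  (fixed point — unchanged through step 4)
position 1 holds 0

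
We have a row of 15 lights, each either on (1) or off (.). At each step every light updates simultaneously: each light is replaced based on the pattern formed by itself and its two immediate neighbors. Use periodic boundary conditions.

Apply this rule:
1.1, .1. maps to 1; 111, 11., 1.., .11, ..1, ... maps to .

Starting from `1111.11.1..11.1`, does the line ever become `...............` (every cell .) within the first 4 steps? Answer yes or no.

....1..11....1.
....1........1.
....1........1.  (fixed point — unchanged through step 4)
step 4 is ....1........1., still not uniform .

no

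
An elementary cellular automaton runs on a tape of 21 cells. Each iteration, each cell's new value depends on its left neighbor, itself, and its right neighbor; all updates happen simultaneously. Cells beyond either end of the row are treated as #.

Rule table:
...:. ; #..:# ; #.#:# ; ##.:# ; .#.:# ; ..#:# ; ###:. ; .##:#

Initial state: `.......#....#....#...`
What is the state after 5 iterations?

#.....###..###..###.#
##...##.####.####.###
.##.#####..###..###..
#####...####.####.###
....##.##..###..###..

....##.##..###..###..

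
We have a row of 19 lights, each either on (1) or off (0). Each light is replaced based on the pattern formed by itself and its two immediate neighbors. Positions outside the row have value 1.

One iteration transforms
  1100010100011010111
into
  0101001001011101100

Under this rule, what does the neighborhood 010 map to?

0

At position 5 the neighborhood is 010; the next row has 0 there.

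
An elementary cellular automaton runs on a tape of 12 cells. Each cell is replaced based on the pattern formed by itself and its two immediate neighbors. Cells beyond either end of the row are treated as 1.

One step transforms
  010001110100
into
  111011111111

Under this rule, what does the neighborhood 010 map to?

At position 1 the neighborhood is 010; the next row has 1 there.

1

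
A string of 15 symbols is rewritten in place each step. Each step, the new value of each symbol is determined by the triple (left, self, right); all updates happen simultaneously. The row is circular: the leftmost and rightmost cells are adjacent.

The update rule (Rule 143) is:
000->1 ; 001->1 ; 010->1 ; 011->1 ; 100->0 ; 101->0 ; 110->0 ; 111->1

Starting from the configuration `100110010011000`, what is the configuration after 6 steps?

001100100110011

101100110110011
001001100100111
011011001101110
110010011001100
100110110011001
001100100110011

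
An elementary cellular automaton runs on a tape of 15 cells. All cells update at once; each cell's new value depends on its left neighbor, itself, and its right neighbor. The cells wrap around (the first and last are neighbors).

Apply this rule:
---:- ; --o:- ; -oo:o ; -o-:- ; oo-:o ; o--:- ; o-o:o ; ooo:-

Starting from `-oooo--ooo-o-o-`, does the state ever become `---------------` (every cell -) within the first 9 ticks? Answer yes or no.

-o--o--o-oo-o--
--------oooo---
--------o--o---
---------------
all cells are - at tick 4

yes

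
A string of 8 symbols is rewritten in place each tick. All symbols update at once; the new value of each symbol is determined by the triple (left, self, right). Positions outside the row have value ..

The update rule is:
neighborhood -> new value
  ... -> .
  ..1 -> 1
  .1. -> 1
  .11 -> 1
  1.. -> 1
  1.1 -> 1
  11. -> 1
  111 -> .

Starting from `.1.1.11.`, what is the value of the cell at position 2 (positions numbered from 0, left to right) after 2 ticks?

11111111
1......1
position 2 holds .

.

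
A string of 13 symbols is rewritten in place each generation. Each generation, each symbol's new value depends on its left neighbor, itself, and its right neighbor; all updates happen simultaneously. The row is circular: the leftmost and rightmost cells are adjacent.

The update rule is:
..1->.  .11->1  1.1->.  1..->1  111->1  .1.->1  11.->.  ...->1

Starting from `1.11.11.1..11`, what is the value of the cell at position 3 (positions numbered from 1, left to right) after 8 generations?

generation 1: ..1..1..11.11
generation 2: 1.11.11.1..1.
generation 3: 1.1..1..11.1.
generation 4: 1.11.11.1..1.  (repeats generation 2; period 2)
generation 8: 1.11.11.1..1.
position 3 holds 1

1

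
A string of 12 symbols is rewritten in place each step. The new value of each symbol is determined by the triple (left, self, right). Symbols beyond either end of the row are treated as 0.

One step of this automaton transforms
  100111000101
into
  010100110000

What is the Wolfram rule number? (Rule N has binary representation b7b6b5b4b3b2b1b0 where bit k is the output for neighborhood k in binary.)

25

position 4: 111 → 0  (bit 7 = 0)
position 5: 110 → 0  (bit 6 = 0)
position 10: 101 → 0  (bit 5 = 0)
position 1: 100 → 1  (bit 4 = 1)
position 3: 011 → 1  (bit 3 = 1)
position 0: 010 → 0  (bit 2 = 0)
position 2: 001 → 0  (bit 1 = 0)
position 7: 000 → 1  (bit 0 = 1)
bits b7..b0 = 00011001 = 25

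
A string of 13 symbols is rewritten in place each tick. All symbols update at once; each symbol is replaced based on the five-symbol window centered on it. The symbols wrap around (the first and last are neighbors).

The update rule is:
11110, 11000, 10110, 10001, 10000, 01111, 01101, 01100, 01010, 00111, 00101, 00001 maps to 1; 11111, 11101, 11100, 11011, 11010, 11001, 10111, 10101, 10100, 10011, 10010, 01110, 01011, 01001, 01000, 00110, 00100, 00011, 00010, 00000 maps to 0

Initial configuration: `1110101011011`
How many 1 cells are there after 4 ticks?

tick 1: 0100010011001
tick 2: 1001000001001
tick 3: 1000010100000
tick 4: 0011011001010
count of 1: 6

6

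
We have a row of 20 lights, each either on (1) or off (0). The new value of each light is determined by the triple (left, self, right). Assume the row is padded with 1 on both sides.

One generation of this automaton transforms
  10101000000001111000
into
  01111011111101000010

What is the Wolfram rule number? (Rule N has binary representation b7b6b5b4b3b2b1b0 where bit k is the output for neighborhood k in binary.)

position 14: 111 → 0  (bit 7 = 0)
position 0: 110 → 0  (bit 6 = 0)
position 1: 101 → 1  (bit 5 = 1)
position 5: 100 → 0  (bit 4 = 0)
position 13: 011 → 1  (bit 3 = 1)
position 2: 010 → 1  (bit 2 = 1)
position 12: 001 → 0  (bit 1 = 0)
position 6: 000 → 1  (bit 0 = 1)
bits b7..b0 = 00101101 = 45

45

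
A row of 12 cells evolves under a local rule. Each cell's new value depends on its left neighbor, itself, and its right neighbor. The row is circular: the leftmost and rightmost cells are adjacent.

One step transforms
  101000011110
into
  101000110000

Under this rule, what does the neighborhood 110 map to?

0

At position 10 the neighborhood is 110; the next row has 0 there.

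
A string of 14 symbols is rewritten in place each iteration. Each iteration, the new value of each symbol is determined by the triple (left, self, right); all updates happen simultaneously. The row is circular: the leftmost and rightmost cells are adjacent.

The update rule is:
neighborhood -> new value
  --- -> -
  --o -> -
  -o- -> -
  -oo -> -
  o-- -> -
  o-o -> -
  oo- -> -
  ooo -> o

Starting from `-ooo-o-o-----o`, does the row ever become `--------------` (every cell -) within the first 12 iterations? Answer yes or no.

yes

--o-----------
--------------
all cells are - at iteration 2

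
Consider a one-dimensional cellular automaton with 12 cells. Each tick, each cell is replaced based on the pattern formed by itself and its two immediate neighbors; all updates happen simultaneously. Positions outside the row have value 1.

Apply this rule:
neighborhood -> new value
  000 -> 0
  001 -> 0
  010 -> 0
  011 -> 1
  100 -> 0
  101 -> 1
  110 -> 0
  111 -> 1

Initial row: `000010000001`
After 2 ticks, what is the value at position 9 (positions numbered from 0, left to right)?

0

tick 1: 000000000001
tick 2: 000000000001
position 9 holds 0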